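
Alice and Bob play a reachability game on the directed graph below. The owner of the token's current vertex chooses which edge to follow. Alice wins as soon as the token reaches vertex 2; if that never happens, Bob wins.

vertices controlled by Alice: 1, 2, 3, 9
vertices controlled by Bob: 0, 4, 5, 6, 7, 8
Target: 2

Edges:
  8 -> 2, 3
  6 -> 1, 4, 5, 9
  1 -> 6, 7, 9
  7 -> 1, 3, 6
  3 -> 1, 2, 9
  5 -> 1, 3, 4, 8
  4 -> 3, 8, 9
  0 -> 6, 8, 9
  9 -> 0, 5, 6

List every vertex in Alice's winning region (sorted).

2, 3, 8

A0 = {2}
A1: add {3} — 3 (Alice) has 3→2.
A2: add {8} — 8 (Bob): all of {2, 3} already in.
A3 = A2; e.g. 0 (Bob) can still go to 6. Fixed point.
Alice's winning region = {2, 3, 8}.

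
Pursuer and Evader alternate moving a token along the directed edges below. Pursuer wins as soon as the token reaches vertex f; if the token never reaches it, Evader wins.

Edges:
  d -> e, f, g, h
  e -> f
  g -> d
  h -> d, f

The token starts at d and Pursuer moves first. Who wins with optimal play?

Track states (vertex, player-to-move).
A0 = {(f,Pursuer), (f,Evader)}
A1: add {(d,Pursuer), (e,Pursuer), (e,Evader), (h,Pursuer)}.
(d,Pursuer) ∈ A1 ⇒ Pursuer forces the target.

Pursuer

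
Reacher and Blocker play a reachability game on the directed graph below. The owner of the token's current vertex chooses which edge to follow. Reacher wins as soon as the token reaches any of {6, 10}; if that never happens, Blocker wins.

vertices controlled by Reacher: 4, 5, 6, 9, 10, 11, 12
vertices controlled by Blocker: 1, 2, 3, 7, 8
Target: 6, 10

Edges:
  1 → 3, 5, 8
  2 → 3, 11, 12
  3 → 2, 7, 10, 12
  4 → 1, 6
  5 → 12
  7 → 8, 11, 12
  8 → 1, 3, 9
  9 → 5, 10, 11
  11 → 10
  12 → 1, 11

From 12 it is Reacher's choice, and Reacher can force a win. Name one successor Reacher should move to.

A0 = {6, 10}
A1: add {4, 9, 11} — 4 (Reacher) has 4→6; 9 (Reacher) has 9→10; 11 (Reacher) has 11→10.
A2: add {12} — 12 (Reacher) has 12→11.
A3: add {5} — 5 (Reacher) has 5→12.
A4 = A3; e.g. 1 (Blocker) can still go to 3. Fixed point.
From 12, successor 11 is in the attractor (rank 1); the other successor 1 is not.

11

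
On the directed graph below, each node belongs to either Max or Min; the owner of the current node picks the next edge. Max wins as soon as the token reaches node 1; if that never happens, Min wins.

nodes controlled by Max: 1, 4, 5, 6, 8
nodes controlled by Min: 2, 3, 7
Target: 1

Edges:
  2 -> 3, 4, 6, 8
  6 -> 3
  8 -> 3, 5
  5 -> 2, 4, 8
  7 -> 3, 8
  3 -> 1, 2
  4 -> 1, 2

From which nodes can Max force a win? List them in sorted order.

A0 = {1}
A1: add {4} — 4 (Max) has 4→1.
A2: add {5} — 5 (Max) has 5→4.
A3: add {8} — 8 (Max) has 8→5.
A4 = A3; e.g. 2 (Min) can still go to 3. Fixed point.
Max's winning region = {1, 4, 5, 8}.

1, 4, 5, 8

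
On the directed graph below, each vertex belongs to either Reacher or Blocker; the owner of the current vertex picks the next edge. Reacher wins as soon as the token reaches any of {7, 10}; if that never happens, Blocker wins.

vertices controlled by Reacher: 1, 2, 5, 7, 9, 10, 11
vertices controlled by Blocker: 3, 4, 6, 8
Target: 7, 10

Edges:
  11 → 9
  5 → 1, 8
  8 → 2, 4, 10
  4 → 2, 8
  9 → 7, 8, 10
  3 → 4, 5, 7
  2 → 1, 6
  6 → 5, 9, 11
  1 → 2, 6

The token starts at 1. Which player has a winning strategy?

Blocker

A0 = {7, 10}
A1: add {9} — 9 (Reacher) has 9→7.
A2: add {11} — 11 (Reacher) has 11→9.
A3 = A2; e.g. 1 (Reacher) has no edge into A2. Fixed point.
1 never enters the attractor, so Blocker can avoid the target forever.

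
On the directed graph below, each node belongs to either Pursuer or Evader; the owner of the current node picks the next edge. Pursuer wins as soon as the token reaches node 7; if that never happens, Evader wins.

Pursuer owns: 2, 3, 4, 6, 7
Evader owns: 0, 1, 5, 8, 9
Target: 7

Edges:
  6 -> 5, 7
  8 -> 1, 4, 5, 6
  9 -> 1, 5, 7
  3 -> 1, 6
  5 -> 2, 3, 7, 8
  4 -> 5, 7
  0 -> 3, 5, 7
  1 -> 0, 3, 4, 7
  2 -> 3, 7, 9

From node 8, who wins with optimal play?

A0 = {7}
A1: add {2, 4, 6} — 2 (Pursuer) has 2→7; 4 (Pursuer) has 4→7; 6 (Pursuer) has 6→7.
A2: add {3} — 3 (Pursuer) has 3→6.
A3 = A2; e.g. 0 (Evader) can still go to 5. Fixed point.
8 never enters the attractor, so Evader can avoid the target forever.

Evader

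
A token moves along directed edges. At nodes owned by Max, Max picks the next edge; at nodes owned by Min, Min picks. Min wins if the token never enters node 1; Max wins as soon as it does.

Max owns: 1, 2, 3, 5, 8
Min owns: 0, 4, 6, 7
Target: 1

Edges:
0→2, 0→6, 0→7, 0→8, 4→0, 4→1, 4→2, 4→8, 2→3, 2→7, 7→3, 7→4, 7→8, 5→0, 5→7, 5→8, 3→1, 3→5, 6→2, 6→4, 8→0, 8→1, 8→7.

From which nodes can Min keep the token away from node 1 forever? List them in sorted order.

0, 4, 6, 7

A0 = {1}
A1: add {3, 8} — 3 (Max) has 3→1; 8 (Max) has 8→1.
A2: add {2, 5} — 2 (Max) has 2→3; 5 (Max) has 5→8.
A3 = A2; e.g. 0 (Min) can still go to 6. Fixed point.
Max's attractor = {1, 2, 3, 5, 8}; Min avoids the target exactly from the complement.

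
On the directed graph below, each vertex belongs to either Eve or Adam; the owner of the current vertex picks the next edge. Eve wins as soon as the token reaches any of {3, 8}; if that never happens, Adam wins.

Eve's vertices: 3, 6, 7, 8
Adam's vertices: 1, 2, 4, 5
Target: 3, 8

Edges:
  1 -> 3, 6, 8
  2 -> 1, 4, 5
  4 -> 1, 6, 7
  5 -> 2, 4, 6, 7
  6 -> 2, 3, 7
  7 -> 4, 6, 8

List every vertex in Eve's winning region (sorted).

A0 = {3, 8}
A1: add {6, 7} — 6 (Eve) has 6→3; 7 (Eve) has 7→8.
A2: add {1} — 1 (Adam): all of {3, 6, 8} already in.
A3: add {4} — 4 (Adam): all of {1, 6, 7} already in.
A4 = A3; e.g. 2 (Adam) can still go to 5. Fixed point.
Eve's winning region = {1, 3, 4, 6, 7, 8}.

1, 3, 4, 6, 7, 8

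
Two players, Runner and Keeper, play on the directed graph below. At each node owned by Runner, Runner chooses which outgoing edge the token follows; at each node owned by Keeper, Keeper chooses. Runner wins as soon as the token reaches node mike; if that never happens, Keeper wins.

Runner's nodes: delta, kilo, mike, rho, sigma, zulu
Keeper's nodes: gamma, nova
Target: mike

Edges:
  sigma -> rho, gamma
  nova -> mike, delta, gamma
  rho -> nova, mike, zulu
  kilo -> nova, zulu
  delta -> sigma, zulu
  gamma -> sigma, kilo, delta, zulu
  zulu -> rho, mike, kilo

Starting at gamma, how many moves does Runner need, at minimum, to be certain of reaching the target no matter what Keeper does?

A0 = {mike}
A1: add {rho, zulu} — rho (Runner) has rho→mike; zulu (Runner) has zulu→mike.
A2: add {delta, kilo, sigma} — sigma (Runner) has sigma→rho; kilo (Runner) has kilo→zulu; delta (Runner) has delta→zulu.
A3: add {gamma} — gamma (Keeper): all of {sigma, kilo, delta, zulu} already in.
gamma enters the attractor at level 3, so Runner can force the target in 3 moves from there.

3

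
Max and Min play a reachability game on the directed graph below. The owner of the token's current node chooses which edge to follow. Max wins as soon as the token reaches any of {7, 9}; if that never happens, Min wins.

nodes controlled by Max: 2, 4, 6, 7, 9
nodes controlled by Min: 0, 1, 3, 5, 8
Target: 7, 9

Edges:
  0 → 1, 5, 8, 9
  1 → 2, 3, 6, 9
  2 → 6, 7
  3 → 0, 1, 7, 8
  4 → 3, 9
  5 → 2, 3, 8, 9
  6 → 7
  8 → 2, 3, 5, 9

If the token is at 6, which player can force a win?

A0 = {7, 9}
A1: add {2, 4, 6} — 2 (Max) has 2→7; 4 (Max) has 4→9; 6 (Max) has 6→7.
A2 = A1; e.g. 0 (Min) can still go to 1. Fixed point.
6 ∈ A1, so Max can force the target.

Max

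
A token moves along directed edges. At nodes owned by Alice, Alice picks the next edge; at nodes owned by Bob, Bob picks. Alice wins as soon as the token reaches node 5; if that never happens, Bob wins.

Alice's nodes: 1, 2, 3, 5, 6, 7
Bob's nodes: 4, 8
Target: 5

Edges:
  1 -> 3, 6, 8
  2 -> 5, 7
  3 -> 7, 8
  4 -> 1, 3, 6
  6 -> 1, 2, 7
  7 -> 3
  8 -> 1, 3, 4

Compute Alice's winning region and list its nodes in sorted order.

A0 = {5}
A1: add {2} — 2 (Alice) has 2→5.
A2: add {6} — 6 (Alice) has 6→2.
A3: add {1} — 1 (Alice) has 1→6.
A4 = A3; e.g. 3 (Alice) has no edge into A3. Fixed point.
Alice's winning region = {1, 2, 5, 6}.

1, 2, 5, 6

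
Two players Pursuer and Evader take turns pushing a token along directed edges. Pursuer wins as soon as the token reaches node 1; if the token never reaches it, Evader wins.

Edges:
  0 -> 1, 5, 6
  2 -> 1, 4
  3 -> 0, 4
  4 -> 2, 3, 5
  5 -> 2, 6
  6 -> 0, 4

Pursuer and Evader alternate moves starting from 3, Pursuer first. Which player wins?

Evader

Track states (vertex, player-to-move).
A0 = {(1,Pursuer), (1,Evader)}
A1: add {(0,Pursuer), (2,Pursuer)}.
A2 = A1; e.g. (0,Evader) stays out. (3,Pursuer) never enters ⇒ Evader avoids the target.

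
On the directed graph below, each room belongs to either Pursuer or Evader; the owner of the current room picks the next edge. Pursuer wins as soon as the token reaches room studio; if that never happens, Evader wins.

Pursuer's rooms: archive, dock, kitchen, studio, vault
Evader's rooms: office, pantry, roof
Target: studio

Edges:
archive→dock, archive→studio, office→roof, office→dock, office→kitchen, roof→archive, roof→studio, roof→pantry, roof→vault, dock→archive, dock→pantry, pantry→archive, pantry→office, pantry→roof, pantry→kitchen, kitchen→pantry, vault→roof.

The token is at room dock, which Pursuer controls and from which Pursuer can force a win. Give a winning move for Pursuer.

archive

A0 = {studio}
A1: add {archive} — archive (Pursuer) has archive→studio.
A2: add {dock} — dock (Pursuer) has dock→archive.
A3 = A2; e.g. office (Evader) can still go to roof. Fixed point.
From dock, successor archive is in the attractor (rank 1); the other successor pantry is not.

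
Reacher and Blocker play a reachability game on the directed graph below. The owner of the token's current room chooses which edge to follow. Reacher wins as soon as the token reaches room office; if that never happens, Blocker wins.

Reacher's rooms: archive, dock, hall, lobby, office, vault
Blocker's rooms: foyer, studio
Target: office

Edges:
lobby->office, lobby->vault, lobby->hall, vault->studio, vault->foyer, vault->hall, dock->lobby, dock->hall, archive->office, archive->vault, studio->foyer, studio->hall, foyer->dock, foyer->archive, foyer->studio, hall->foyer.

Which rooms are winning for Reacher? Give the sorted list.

archive, dock, lobby, office

A0 = {office}
A1: add {archive, lobby} — lobby (Reacher) has lobby→office; archive (Reacher) has archive→office.
A2: add {dock} — dock (Reacher) has dock→lobby.
A3 = A2; e.g. vault (Reacher) has no edge into A2. Fixed point.
Reacher's winning region = {archive, dock, lobby, office}.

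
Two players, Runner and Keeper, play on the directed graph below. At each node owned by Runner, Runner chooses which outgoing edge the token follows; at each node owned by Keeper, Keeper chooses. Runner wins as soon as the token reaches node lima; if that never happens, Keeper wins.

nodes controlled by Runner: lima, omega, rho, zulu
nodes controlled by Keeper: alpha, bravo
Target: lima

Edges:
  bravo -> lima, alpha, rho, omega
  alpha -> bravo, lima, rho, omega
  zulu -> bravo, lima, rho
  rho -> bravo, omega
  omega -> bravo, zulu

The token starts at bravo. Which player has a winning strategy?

A0 = {lima}
A1: add {zulu} — zulu (Runner) has zulu→lima.
A2: add {omega} — omega (Runner) has omega→zulu.
A3: add {rho} — rho (Runner) has rho→omega.
A4 = A3; e.g. bravo (Keeper) can still go to alpha. Fixed point.
bravo never enters the attractor, so Keeper can avoid the target forever.

Keeper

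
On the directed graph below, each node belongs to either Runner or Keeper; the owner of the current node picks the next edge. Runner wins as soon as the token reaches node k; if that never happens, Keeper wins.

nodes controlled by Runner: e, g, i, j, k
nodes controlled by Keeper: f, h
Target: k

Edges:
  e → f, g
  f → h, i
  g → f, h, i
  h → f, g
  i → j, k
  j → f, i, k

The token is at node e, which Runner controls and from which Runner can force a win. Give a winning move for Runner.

A0 = {k}
A1: add {i, j} — i (Runner) has i→k; j (Runner) has j→k.
A2: add {g} — g (Runner) has g→i.
A3: add {e} — e (Runner) has e→g.
A4 = A3; e.g. f (Keeper) can still go to h. Fixed point.
From e, successor g is in the attractor (rank 2); the other successor f is not.

g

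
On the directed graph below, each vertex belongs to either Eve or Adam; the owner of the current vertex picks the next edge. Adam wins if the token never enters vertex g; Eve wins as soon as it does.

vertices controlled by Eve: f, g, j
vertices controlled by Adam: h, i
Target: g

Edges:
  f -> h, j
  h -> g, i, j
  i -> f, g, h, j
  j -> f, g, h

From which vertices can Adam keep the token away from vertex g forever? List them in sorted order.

h, i

A0 = {g}
A1: add {j} — j (Eve) has j→g.
A2: add {f} — f (Eve) has f→j.
A3 = A2; e.g. h (Adam) can still go to i. Fixed point.
Eve's attractor = {f, g, j}; Adam avoids the target exactly from the complement.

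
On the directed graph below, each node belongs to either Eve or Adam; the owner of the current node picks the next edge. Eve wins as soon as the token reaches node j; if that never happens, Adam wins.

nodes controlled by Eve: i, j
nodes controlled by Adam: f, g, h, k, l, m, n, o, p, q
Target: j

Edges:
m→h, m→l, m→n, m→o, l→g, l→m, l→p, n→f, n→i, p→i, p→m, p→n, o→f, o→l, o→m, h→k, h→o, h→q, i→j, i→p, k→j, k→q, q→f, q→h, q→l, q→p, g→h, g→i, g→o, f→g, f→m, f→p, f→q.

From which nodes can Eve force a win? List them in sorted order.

A0 = {j}
A1: add {i} — i (Eve) has i→j.
A2 = A1; e.g. f (Adam) can still go to g. Fixed point.
Eve's winning region = {i, j}.

i, j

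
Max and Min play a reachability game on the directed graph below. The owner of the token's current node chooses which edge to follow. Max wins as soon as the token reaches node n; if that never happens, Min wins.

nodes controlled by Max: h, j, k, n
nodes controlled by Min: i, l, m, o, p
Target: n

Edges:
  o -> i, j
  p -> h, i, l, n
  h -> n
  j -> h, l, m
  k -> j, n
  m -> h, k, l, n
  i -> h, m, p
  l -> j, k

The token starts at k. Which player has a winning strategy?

A0 = {n}
A1: add {h, k} — h (Max) has h→n; k (Max) has k→n.
k ∈ A1, so Max can force the target.

Max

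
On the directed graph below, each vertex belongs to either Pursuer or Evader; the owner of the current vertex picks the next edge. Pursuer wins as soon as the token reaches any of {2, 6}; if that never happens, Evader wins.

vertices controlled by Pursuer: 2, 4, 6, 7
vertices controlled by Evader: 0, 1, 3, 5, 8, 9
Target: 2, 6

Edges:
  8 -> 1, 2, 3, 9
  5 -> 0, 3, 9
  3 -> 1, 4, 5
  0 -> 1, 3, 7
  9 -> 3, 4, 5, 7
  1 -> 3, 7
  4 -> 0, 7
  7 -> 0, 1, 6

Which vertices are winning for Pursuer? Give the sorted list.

2, 4, 6, 7

A0 = {2, 6}
A1: add {7} — 7 (Pursuer) has 7→6.
A2: add {4} — 4 (Pursuer) has 4→7.
A3 = A2; e.g. 0 (Evader) can still go to 1. Fixed point.
Pursuer's winning region = {2, 4, 6, 7}.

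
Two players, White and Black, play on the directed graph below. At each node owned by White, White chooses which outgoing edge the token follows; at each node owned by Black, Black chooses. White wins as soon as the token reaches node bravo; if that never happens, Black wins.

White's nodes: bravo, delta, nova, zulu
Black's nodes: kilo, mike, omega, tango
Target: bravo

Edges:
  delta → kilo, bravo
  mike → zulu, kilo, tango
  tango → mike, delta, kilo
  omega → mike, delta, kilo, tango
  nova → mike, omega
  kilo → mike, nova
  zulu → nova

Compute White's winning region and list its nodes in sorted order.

bravo, delta

A0 = {bravo}
A1: add {delta} — delta (White) has delta→bravo.
A2 = A1; e.g. mike (Black) can still go to zulu. Fixed point.
White's winning region = {bravo, delta}.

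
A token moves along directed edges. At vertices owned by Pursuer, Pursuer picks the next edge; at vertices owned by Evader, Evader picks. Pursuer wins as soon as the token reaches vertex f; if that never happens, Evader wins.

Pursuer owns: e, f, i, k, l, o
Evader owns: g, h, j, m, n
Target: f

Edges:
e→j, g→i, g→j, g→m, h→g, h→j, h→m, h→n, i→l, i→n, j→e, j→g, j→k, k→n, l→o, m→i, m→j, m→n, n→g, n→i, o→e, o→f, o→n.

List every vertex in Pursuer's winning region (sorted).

A0 = {f}
A1: add {o} — o (Pursuer) has o→f.
A2: add {l} — l (Pursuer) has l→o.
A3: add {i} — i (Pursuer) has i→l.
A4 = A3; e.g. e (Pursuer) has no edge into A3. Fixed point.
Pursuer's winning region = {f, i, l, o}.

f, i, l, o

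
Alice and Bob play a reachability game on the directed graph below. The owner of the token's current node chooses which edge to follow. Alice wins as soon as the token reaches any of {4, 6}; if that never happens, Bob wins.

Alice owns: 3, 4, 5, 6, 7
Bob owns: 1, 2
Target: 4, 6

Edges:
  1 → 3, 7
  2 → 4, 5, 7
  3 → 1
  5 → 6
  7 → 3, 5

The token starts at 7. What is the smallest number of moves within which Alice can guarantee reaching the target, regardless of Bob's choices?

A0 = {4, 6}
A1: add {5} — 5 (Alice) has 5→6.
A2: add {7} — 7 (Alice) has 7→5.
7 enters the attractor at level 2, so Alice can force the target in 2 moves from there.

2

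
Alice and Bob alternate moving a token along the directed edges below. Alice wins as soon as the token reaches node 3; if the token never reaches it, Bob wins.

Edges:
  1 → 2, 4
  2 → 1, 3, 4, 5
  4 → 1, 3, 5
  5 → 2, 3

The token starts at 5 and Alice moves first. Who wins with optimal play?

Track states (vertex, player-to-move).
A0 = {(3,Alice), (3,Bob)}
A1: add {(2,Alice), (4,Alice), (5,Alice)}.
(5,Alice) ∈ A1 ⇒ Alice forces the target.

Alice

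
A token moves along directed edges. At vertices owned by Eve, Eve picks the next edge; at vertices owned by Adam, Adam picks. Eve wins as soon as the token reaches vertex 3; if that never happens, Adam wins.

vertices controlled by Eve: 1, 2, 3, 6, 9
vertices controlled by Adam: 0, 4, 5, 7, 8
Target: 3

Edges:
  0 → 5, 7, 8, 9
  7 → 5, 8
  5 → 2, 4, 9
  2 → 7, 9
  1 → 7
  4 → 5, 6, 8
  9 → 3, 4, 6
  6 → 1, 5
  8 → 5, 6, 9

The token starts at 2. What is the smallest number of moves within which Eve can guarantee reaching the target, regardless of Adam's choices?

2

A0 = {3}
A1: add {9} — 9 (Eve) has 9→3.
A2: add {2} — 2 (Eve) has 2→9.
A3 = A2; e.g. 0 (Adam) can still go to 5. Fixed point.
2 enters the attractor at level 2, so Eve can force the target in 2 moves from there.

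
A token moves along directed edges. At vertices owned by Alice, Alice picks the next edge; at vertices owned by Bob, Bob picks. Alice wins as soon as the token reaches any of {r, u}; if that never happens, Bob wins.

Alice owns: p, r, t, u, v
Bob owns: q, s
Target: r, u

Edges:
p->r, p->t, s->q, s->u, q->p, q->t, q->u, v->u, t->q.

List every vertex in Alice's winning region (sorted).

A0 = {r, u}
A1: add {p, v} — p (Alice) has p→r; v (Alice) has v→u.
A2 = A1; e.g. q (Bob) can still go to t. Fixed point.
Alice's winning region = {p, r, u, v}.

p, r, u, v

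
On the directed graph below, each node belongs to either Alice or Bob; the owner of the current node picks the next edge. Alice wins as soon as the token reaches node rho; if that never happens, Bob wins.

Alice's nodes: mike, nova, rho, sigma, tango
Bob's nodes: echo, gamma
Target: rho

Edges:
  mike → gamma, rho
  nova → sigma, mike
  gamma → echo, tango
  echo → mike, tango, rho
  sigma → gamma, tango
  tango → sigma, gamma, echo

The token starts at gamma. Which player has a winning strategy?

Bob

A0 = {rho}
A1: add {mike} — mike (Alice) has mike→rho.
A2: add {nova} — nova (Alice) has nova→mike.
A3 = A2; e.g. sigma (Alice) has no edge into A2. Fixed point.
gamma never enters the attractor, so Bob can avoid the target forever.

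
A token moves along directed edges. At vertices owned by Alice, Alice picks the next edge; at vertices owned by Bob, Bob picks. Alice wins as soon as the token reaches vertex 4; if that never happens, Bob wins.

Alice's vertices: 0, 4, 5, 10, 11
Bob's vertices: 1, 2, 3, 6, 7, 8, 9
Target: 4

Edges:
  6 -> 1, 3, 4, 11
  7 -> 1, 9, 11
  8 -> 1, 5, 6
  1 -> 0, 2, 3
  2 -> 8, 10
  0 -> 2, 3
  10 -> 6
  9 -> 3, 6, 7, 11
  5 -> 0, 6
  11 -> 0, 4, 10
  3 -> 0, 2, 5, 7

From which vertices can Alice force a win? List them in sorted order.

A0 = {4}
A1: add {11} — 11 (Alice) has 11→4.
A2 = A1; e.g. 0 (Alice) has no edge into A1. Fixed point.
Alice's winning region = {4, 11}.

4, 11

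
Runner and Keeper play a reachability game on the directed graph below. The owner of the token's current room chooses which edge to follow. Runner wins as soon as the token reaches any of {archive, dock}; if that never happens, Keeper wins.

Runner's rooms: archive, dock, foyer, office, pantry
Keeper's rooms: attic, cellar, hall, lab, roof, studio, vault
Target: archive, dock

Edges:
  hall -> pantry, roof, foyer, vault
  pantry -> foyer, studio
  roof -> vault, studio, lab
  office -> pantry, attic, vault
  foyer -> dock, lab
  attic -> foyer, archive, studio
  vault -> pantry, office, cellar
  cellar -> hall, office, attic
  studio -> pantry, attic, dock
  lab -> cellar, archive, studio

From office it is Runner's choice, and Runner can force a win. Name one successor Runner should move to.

pantry

A0 = {archive, dock}
A1: add {foyer} — foyer (Runner) has foyer→dock.
A2: add {pantry} — pantry (Runner) has pantry→foyer.
A3: add {office} — office (Runner) has office→pantry.
A4 = A3; e.g. hall (Keeper) can still go to roof. Fixed point.
From office, successor pantry is in the attractor (rank 2); the other successors attic, vault are not.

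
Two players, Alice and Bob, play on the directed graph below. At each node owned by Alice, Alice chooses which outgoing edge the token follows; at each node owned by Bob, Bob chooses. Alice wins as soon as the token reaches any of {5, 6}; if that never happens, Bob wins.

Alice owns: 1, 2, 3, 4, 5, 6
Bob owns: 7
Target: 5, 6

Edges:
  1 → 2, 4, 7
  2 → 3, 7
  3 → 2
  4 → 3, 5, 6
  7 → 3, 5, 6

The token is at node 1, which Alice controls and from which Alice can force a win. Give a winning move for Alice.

A0 = {5, 6}
A1: add {4} — 4 (Alice) has 4→5.
A2: add {1} — 1 (Alice) has 1→4.
A3 = A2; e.g. 2 (Alice) has no edge into A2. Fixed point.
From 1, successor 4 is in the attractor (rank 1); the other successors 2, 7 are not.

4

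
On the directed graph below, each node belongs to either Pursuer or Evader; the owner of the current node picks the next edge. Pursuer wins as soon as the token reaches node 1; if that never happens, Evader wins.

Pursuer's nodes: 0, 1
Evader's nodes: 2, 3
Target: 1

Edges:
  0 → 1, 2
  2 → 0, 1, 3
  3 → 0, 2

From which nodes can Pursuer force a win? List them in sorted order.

A0 = {1}
A1: add {0} — 0 (Pursuer) has 0→1.
A2 = A1; e.g. 2 (Evader) can still go to 3. Fixed point.
Pursuer's winning region = {0, 1}.

0, 1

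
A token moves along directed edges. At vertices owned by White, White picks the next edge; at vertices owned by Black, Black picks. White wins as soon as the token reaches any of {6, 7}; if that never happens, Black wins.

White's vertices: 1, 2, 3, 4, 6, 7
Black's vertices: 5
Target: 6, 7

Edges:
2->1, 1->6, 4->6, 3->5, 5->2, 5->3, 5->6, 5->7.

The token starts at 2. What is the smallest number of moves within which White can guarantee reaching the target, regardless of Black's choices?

2

A0 = {6, 7}
A1: add {1, 4} — 1 (White) has 1→6; 4 (White) has 4→6.
A2: add {2} — 2 (White) has 2→1.
A3 = A2; e.g. 3 (White) has no edge into A2. Fixed point.
2 enters the attractor at level 2, so White can force the target in 2 moves from there.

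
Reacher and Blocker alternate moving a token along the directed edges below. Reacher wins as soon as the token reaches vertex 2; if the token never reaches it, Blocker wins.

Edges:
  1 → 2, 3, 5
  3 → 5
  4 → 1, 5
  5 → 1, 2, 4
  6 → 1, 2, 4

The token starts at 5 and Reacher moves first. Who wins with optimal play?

Track states (vertex, player-to-move).
A0 = {(2,Reacher), (2,Blocker)}
A1: add {(1,Reacher), (5,Reacher), (6,Reacher)}.
(5,Reacher) ∈ A1 ⇒ Reacher forces the target.

Reacher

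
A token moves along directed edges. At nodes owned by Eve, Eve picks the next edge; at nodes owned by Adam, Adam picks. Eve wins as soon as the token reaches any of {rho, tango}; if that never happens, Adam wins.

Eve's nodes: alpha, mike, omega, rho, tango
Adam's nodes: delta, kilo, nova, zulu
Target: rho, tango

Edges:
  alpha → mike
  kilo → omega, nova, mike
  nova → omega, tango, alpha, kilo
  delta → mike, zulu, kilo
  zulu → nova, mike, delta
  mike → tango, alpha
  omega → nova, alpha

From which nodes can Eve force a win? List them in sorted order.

A0 = {rho, tango}
A1: add {mike} — mike (Eve) has mike→tango.
A2: add {alpha} — alpha (Eve) has alpha→mike.
A3: add {omega} — omega (Eve) has omega→alpha.
A4 = A3; e.g. nova (Adam) can still go to kilo. Fixed point.
Eve's winning region = {alpha, mike, omega, rho, tango}.

alpha, mike, omega, rho, tango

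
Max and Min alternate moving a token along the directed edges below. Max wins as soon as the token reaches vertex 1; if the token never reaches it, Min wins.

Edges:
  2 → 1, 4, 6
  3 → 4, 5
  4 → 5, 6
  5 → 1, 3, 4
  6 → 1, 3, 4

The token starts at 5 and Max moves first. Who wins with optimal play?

Max

Track states (vertex, player-to-move).
A0 = {(1,Max), (1,Min)}
A1: add {(2,Max), (5,Max), (6,Max)}.
(5,Max) ∈ A1 ⇒ Max forces the target.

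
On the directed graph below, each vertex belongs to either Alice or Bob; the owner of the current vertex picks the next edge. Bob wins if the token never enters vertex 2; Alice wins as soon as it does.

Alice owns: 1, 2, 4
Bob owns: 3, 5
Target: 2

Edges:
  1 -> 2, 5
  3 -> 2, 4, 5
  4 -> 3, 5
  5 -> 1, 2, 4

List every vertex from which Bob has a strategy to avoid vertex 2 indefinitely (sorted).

3, 4, 5

A0 = {2}
A1: add {1} — 1 (Alice) has 1→2.
A2 = A1; e.g. 3 (Bob) can still go to 4. Fixed point.
Alice's attractor = {1, 2}; Bob avoids the target exactly from the complement.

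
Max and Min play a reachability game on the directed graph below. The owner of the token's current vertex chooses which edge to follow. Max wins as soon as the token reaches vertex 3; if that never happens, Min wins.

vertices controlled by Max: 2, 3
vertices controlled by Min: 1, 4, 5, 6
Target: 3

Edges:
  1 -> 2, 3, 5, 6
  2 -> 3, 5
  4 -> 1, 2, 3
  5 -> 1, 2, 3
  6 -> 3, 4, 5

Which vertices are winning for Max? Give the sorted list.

A0 = {3}
A1: add {2} — 2 (Max) has 2→3.
A2 = A1; e.g. 1 (Min) can still go to 5. Fixed point.
Max's winning region = {2, 3}.

2, 3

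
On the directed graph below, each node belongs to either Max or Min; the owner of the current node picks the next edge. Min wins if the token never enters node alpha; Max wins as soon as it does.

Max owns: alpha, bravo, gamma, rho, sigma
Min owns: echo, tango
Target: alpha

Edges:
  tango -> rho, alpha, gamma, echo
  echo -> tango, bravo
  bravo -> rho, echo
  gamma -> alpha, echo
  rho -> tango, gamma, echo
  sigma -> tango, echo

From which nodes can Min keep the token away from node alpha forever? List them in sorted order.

A0 = {alpha}
A1: add {gamma} — gamma (Max) has gamma→alpha.
A2: add {rho} — rho (Max) has rho→gamma.
A3: add {bravo} — bravo (Max) has bravo→rho.
A4 = A3; e.g. tango (Min) can still go to echo. Fixed point.
Max's attractor = {alpha, bravo, gamma, rho}; Min avoids the target exactly from the complement.

echo, sigma, tango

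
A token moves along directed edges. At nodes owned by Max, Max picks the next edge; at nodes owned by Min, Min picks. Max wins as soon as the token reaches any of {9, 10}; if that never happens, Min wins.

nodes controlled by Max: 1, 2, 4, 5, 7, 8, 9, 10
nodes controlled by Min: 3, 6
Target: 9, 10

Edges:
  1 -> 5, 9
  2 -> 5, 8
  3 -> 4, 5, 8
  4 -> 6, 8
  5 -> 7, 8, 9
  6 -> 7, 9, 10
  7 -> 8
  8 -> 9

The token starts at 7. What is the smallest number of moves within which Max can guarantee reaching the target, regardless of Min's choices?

A0 = {9, 10}
A1: add {1, 5, 8} — 1 (Max) has 1→9; 5 (Max) has 5→9; 8 (Max) has 8→9.
A2: add {2, 4, 7} — 2 (Max) has 2→5; 4 (Max) has 4→8; 7 (Max) has 7→8.
7 enters the attractor at level 2, so Max can force the target in 2 moves from there.

2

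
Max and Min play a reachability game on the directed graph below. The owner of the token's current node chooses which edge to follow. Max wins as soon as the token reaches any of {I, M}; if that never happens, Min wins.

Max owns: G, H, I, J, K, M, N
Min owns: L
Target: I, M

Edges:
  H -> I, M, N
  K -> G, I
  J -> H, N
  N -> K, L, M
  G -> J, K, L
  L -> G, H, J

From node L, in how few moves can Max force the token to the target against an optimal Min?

3

A0 = {I, M}
A1: add {H, K, N} — H (Max) has H→I; K (Max) has K→I; N (Max) has N→M.
A2: add {G, J} — G (Max) has G→K; J (Max) has J→H.
A3: add {L} — L (Min): all of {G, H, J} already in.
A3 = all vertices. Fixed point.
L enters the attractor at level 3, so Max can force the target in 3 moves from there.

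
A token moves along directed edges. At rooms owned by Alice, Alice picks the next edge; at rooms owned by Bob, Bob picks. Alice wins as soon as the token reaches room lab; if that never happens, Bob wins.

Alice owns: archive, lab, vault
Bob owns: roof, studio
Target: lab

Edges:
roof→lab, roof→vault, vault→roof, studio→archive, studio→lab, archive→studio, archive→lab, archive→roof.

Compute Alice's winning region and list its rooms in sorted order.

A0 = {lab}
A1: add {archive} — archive (Alice) has archive→lab.
A2: add {studio} — studio (Bob): all of {archive, lab} already in.
A3 = A2; e.g. vault (Alice) has no edge into A2. Fixed point.
Alice's winning region = {archive, lab, studio}.

archive, lab, studio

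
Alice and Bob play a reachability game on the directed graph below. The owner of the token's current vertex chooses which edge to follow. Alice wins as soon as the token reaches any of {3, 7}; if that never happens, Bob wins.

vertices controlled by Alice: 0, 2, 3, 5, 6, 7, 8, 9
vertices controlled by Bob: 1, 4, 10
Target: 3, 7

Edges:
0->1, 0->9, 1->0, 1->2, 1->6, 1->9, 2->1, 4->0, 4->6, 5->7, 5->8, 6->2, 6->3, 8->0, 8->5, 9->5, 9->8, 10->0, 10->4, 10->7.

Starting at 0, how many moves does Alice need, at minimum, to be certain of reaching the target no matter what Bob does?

A0 = {3, 7}
A1: add {5, 6} — 5 (Alice) has 5→7; 6 (Alice) has 6→3.
A2: add {8, 9} — 8 (Alice) has 8→5; 9 (Alice) has 9→5.
A3: add {0} — 0 (Alice) has 0→9.
0 enters the attractor at level 3, so Alice can force the target in 3 moves from there.

3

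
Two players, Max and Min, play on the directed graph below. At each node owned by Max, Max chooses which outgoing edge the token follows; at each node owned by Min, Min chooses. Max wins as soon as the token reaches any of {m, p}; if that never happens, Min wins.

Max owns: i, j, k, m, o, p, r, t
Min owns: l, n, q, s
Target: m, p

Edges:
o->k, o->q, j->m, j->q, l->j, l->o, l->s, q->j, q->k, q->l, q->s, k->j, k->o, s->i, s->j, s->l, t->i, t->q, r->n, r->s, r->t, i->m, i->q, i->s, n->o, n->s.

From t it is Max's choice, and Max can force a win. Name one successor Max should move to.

A0 = {m, p}
A1: add {i, j} — i (Max) has i→m; j (Max) has j→m.
A2: add {k, t} — k (Max) has k→j; t (Max) has t→i.
A3: add {o, r} — o (Max) has o→k; r (Max) has r→t.
A4 = A3; e.g. l (Min) can still go to s. Fixed point.
From t, successor i is in the attractor (rank 1); the other successor q is not.

i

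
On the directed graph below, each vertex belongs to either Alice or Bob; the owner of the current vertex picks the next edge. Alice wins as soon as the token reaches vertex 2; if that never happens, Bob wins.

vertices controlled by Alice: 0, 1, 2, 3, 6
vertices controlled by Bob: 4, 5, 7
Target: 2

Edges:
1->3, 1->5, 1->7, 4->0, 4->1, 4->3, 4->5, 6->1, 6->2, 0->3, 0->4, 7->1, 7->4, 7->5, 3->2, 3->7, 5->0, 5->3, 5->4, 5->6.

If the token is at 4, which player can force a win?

A0 = {2}
A1: add {3, 6} — 3 (Alice) has 3→2; 6 (Alice) has 6→2.
A2: add {0, 1} — 0 (Alice) has 0→3; 1 (Alice) has 1→3.
A3 = A2; e.g. 4 (Bob) can still go to 5. Fixed point.
4 never enters the attractor, so Bob can avoid the target forever.

Bob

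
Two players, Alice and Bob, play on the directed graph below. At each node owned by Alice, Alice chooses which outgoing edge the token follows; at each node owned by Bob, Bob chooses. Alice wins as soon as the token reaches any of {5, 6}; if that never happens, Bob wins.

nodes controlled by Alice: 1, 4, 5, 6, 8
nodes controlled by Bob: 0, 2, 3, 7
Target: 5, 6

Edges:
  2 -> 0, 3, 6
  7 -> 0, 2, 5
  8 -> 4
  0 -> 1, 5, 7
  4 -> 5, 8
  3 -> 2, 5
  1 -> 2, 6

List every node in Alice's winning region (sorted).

1, 4, 5, 6, 8

A0 = {5, 6}
A1: add {1, 4} — 1 (Alice) has 1→6; 4 (Alice) has 4→5.
A2: add {8} — 8 (Alice) has 8→4.
A3 = A2; e.g. 0 (Bob) can still go to 7. Fixed point.
Alice's winning region = {1, 4, 5, 6, 8}.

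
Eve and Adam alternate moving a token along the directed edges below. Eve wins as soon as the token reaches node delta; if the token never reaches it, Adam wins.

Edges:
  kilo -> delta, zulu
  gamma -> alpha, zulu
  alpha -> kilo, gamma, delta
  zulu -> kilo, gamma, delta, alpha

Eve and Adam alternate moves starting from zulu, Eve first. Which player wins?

Eve

Track states (vertex, player-to-move).
A0 = {(delta,Eve), (delta,Adam)}
A1: add {(kilo,Eve), (alpha,Eve), (zulu,Eve)}.
(zulu,Eve) ∈ A1 ⇒ Eve forces the target.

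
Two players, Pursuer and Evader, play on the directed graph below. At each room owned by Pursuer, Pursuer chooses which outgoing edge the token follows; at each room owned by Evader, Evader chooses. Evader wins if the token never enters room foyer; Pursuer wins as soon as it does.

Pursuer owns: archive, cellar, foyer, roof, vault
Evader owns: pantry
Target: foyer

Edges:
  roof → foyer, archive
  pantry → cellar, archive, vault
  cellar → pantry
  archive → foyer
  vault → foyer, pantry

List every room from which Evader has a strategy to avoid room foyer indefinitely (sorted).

A0 = {foyer}
A1: add {archive, roof, vault} — roof (Pursuer) has roof→foyer; archive (Pursuer) has archive→foyer; vault (Pursuer) has vault→foyer.
A2 = A1; e.g. pantry (Evader) can still go to cellar. Fixed point.
Pursuer's attractor = {archive, foyer, roof, vault}; Evader avoids the target exactly from the complement.

cellar, pantry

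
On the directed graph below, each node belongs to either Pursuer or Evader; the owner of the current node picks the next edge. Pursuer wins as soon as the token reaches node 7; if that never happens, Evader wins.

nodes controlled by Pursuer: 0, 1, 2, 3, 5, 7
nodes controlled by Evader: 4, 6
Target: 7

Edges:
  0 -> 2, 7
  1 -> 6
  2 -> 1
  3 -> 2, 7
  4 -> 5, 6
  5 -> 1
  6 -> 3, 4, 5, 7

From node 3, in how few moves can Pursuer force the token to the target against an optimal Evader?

A0 = {7}
A1: add {0, 3} — 0 (Pursuer) has 0→7; 3 (Pursuer) has 3→7.
A2 = A1; e.g. 1 (Pursuer) has no edge into A1. Fixed point.
3 enters the attractor at level 1, so Pursuer can force the target in 1 move from there.

1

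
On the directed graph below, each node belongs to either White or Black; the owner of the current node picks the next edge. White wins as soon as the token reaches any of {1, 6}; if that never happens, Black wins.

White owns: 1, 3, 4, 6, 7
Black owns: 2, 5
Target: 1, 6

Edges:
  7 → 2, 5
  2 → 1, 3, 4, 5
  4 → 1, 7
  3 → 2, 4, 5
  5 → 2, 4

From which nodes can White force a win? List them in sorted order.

A0 = {1, 6}
A1: add {4} — 4 (White) has 4→1.
A2: add {3} — 3 (White) has 3→4.
A3 = A2; e.g. 2 (Black) can still go to 5. Fixed point.
White's winning region = {1, 3, 4, 6}.

1, 3, 4, 6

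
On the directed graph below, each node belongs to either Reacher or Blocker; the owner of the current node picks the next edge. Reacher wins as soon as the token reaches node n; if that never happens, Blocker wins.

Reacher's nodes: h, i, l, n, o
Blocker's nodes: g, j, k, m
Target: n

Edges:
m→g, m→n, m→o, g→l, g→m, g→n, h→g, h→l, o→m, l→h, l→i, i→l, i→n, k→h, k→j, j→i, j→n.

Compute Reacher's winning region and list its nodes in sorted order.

h, i, j, k, l, n

A0 = {n}
A1: add {i} — i (Reacher) has i→n.
A2: add {j, l} — j (Blocker): all of {i, n} already in; l (Reacher) has l→i.
A3: add {h} — h (Reacher) has h→l.
A4: add {k} — k (Blocker): all of {h, j} already in.
A5 = A4; e.g. g (Blocker) can still go to m. Fixed point.
Reacher's winning region = {h, i, j, k, l, n}.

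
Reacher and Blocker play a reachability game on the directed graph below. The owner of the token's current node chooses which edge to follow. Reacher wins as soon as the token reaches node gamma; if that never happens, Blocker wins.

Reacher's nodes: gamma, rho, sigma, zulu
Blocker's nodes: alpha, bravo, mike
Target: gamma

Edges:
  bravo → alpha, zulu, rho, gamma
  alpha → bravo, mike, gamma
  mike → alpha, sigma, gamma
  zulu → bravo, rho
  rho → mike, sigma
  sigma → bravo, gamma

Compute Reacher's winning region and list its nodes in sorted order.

A0 = {gamma}
A1: add {sigma} — sigma (Reacher) has sigma→gamma.
A2: add {rho} — rho (Reacher) has rho→sigma.
A3: add {zulu} — zulu (Reacher) has zulu→rho.
A4 = A3; e.g. bravo (Blocker) can still go to alpha. Fixed point.
Reacher's winning region = {gamma, rho, sigma, zulu}.

gamma, rho, sigma, zulu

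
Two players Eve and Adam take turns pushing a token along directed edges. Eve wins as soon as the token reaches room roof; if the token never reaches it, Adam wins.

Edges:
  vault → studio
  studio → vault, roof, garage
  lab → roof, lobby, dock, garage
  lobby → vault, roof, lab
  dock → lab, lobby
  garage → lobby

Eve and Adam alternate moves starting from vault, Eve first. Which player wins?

Adam

Track states (vertex, player-to-move).
A0 = {(roof,Eve), (roof,Adam)}
A1: add {(studio,Eve), (lab,Eve), (lobby,Eve)}.
A2: add {(vault,Adam), (dock,Adam), (garage,Adam)}.
A3 = A2; e.g. (vault,Eve) stays out. (vault,Eve) never enters ⇒ Adam avoids the target.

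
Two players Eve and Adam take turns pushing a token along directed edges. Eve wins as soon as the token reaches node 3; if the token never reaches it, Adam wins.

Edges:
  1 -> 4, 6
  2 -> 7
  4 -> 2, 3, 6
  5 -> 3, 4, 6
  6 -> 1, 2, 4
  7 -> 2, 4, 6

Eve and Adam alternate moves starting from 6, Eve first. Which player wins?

Track states (vertex, player-to-move).
A0 = {(3,Eve), (3,Adam)}
A1: add {(4,Eve), (5,Eve)}.
A2 = A1; e.g. (1,Eve) stays out. (6,Eve) never enters ⇒ Adam avoids the target.

Adam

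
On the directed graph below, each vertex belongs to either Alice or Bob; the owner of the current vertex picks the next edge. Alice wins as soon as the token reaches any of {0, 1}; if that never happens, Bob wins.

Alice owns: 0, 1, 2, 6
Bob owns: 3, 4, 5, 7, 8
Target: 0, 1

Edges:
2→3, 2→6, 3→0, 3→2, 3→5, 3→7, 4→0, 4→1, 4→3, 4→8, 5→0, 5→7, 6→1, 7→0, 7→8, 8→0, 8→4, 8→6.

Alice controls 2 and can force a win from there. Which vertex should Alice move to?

A0 = {0, 1}
A1: add {6} — 6 (Alice) has 6→1.
A2: add {2} — 2 (Alice) has 2→6.
A3 = A2; e.g. 3 (Bob) can still go to 5. Fixed point.
From 2, successor 6 is in the attractor (rank 1); the other successor 3 is not.

6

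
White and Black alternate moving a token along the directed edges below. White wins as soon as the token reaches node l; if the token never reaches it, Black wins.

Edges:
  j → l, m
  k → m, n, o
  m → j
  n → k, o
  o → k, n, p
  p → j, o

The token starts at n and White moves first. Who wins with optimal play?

Black

Track states (vertex, player-to-move).
A0 = {(l,White), (l,Black)}
A1: add {(j,White)}.
A2: add {(m,Black)}.
A3: add {(k,White)}.
A4 = A3; e.g. (j,Black) stays out. (n,White) never enters ⇒ Black avoids the target.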